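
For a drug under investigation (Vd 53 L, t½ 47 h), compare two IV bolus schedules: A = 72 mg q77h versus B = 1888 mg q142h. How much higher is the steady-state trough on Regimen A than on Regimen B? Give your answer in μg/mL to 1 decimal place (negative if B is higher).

-4.4 μg/mL

Regimen A: f = (1/2)^(77/47) ≈ 0.3212; Cmin,ss = (72/53)·f/(1−f) ≈ 0.643 μg/mL.
Regimen B: f = (1/2)^(142/47) ≈ 0.1232; Cmin,ss = (1888/53)·f/(1−f) ≈ 5.005 μg/mL.
Difference ≈ 0.643 − 5.005 ≈ -4.362 μg/mL.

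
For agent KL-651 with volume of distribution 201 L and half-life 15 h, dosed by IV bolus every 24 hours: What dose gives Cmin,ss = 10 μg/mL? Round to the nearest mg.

4083 mg

τ/t½ = 24/15 ≈ 1.6, so f = (1/2)^(24/15) ≈ 0.329877.
Cmin,ss = (D/Vd)·f/(1−f), so D = Cmin,ss·Vd·(1−f)/f.
D = 10 × 201 × (1−f)/f ≈ 10 × 201 × 2.03143 ≈ 4083.17 mg.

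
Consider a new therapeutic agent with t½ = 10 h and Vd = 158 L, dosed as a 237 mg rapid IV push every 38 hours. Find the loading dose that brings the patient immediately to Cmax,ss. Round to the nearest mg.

f = (1/2)^(38/10) ≈ 0.071794; accumulation ratio R = 1/(1−f) ≈ 1.07735.
Loading dose to hit Cmax,ss on first dose: D_load = D_maint·R ≈ 237 × 1.07735 ≈ 255.33 mg.

255 mg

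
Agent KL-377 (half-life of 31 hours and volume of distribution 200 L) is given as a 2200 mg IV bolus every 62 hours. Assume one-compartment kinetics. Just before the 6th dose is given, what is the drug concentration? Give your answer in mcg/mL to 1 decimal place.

3.7 mcg/mL

f = (1/2)^(τ/t½) = (1/2)^(62/31) ≈ 0.2500.
C₀ = D/Vd = 2200/200 ≈ 11.000 mcg/mL.
Before the 6th dose, 5 doses have been given. Superposition: Cmin = C₀·(f + f² + … + f^5).
≈ 11.000 × (0.2500 + 0.0625 + 0.0156 + 0.0039 + 0.0010) ≈ 11.000 × 0.3330 ≈ 3.663 mcg/mL.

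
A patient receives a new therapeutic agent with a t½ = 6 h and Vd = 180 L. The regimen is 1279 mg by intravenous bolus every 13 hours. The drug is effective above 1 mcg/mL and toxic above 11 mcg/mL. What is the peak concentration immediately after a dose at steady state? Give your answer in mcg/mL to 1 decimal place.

9.1 mcg/mL

k = ln2/t½ = ln2/6 ≈ 0.115525 h⁻¹; fraction remaining f = e^(−kτ) = e^(−0.115525×13) ≈ 0.2227.
Accumulation ratio R = 1/(1 − f) ≈ 1/0.7773 ≈ 1.2865.
Each bolus raises the concentration by D/Vd = 1279/180 ≈ 7.106 mcg/mL.
Steady-state peak Cmax,ss = C₀·R ≈ 7.106 × 1.2865 ≈ 9.142 mcg/mL.
Peak 9.1 mcg/mL vs MTC 11 mcg/mL: below toxic threshold.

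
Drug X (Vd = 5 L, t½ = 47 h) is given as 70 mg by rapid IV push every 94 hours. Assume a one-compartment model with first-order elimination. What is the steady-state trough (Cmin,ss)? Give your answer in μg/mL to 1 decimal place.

4.7 μg/mL

τ = 94 h = 2 half-lives, so f = (1/2)^2 = 0.25.
Accumulation ratio R = 1/(1 − f) = 1/0.75 = 4/3.
Single-dose peak C₀ = D/Vd = 70/5 = 14 μg/mL.
Steady-state peak Cmax,ss = C₀·R = 14 × 4/3 ≈ 18.667 μg/mL.
Steady-state trough Cmin,ss = Cmax,ss·f ≈ 18.667 × 0.25 ≈ 4.667 μg/mL.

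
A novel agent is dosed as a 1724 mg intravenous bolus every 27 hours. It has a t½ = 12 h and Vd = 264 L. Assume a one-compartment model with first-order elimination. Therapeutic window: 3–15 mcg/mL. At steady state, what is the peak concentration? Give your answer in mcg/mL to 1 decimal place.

Over one 27-h interval, 27/12 ≈ 2.25 half-lives elapse, leaving f ≈ 0.2102 of each dose.
Accumulation ratio R = 1/(1 − f) ≈ 1/0.7898 ≈ 1.2661.
Single-dose peak C₀ = D/Vd = 1724/264 ≈ 6.530 mcg/mL.
Steady-state peak Cmax,ss = C₀·R ≈ 6.530 × 1.2661 ≈ 8.268 mcg/mL.
Peak 8.3 mcg/mL vs MTC 15 mcg/mL: below toxic threshold.

8.3 mcg/mL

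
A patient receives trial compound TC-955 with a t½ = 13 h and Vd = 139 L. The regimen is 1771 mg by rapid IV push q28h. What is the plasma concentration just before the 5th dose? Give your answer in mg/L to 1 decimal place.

3.7 mg/L

f = (1/2)^(τ/t½) = (1/2)^(28/13) ≈ 0.2247.
C₀ = D/Vd = 1771/139 ≈ 12.741 mg/L.
Before the 5th dose, 4 doses have been given. Superposition: Cmin = C₀·(f + f² + … + f^4).
≈ 12.741 × (0.2247 + 0.0505 + 0.0113 + 0.0025) ≈ 12.741 × 0.2890 ≈ 3.682 mg/L.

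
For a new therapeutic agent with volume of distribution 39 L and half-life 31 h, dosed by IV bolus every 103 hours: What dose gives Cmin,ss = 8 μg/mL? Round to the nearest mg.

2809 mg

τ/t½ = 103/31 ≈ 3.3226, so f = (1/2)^(103/31) ≈ 0.099955.
Cmin,ss = (D/Vd)·f/(1−f), so D = Cmin,ss·Vd·(1−f)/f.
D = 8 × 39 × (1−f)/f ≈ 8 × 39 × 9.00450 ≈ 2809.40 mg.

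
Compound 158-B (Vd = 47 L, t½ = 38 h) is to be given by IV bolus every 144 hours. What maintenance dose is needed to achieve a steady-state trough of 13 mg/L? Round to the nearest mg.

7838 mg

τ/t½ = 144/38 ≈ 3.7895, so f = (1/2)^(144/38) ≈ 0.072319.
Cmin,ss = (D/Vd)·f/(1−f), so D = Cmin,ss·Vd·(1−f)/f.
D = 13 × 47 × (1−f)/f ≈ 13 × 47 × 12.82762 ≈ 7837.68 mg.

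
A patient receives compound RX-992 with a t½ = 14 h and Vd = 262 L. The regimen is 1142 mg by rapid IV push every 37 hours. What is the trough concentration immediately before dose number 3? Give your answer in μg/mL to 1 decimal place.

0.8 μg/mL

f = (1/2)^(τ/t½) = (1/2)^(37/14) ≈ 0.1601.
C₀ = D/Vd = 1142/262 ≈ 4.359 μg/mL.
Before the 3rd dose, 2 doses have been given. Superposition: Cmin = C₀·(f + f²).
≈ 4.359 × (0.1601 + 0.0256) ≈ 4.359 × 0.1857 ≈ 0.809 μg/mL.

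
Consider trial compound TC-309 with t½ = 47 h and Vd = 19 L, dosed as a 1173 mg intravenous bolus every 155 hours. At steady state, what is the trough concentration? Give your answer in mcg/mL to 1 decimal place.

7.0 mcg/mL

Over one 155-h interval, 155/47 ≈ 3.2979 half-lives elapse, leaving f ≈ 0.1017 of each dose.
Each bolus raises the concentration by D/Vd = 1173/19 ≈ 61.737 mcg/mL.
Steady-state trough Cmin,ss = C₀·f/(1−f) ≈ 61.737 × 0.1017/0.8983 ≈ 6.989 mcg/mL.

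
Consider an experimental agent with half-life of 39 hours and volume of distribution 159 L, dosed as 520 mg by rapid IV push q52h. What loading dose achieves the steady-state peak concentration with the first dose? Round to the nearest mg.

862 mg

f = (1/2)^(52/39) ≈ 0.396850; accumulation ratio R = 1/(1−f) ≈ 1.65796.
Loading dose to hit Cmax,ss on first dose: D_load = D_maint·R ≈ 520 × 1.65796 ≈ 862.14 mg.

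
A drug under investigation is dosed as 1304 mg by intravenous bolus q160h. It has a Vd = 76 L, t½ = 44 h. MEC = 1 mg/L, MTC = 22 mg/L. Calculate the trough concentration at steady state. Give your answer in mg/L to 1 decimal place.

1.5 mg/L

τ/t½ = 160/44 ≈ 3.6364, so fraction remaining f = (1/2)^(160/44) ≈ 0.0804.
At steady state, accumulation factor R = 1/(1 − e^(−kτ)) ≈ 1.0874.
Single-dose peak C₀ = D/Vd = 1304/76 ≈ 17.158 mg/L.
Steady-state peak Cmax,ss = C₀·R ≈ 17.158 × 1.0874 ≈ 18.658 mg/L.
One interval later, Cmin,ss = Cmax,ss·e^(−kτ) ≈ 18.658 × 0.0804 ≈ 1.500 mg/L.
Trough 1.5 mg/L vs MEC 1 mg/L: adequate.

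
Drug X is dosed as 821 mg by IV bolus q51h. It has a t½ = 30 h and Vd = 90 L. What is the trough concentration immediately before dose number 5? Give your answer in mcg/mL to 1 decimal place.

f = (1/2)^(τ/t½) = (1/2)^(51/30) ≈ 0.3078.
C₀ = D/Vd = 821/90 ≈ 9.122 mcg/mL.
Before the 5th dose, 4 doses have been given. Superposition: Cmin = C₀·(f + f² + … + f^4).
≈ 9.122 × (0.3078 + 0.0947 + 0.0292 + 0.0090) ≈ 9.122 × 0.4407 ≈ 4.020 mcg/mL.

4.0 mcg/mL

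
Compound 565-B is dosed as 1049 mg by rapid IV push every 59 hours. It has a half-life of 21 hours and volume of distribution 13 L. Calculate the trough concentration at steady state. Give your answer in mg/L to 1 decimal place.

k = ln2/t½ = ln2/21 ≈ 0.033007 h⁻¹; fraction remaining f = e^(−kτ) = e^(−0.033007×59) ≈ 0.1426.
Each bolus raises the concentration by D/Vd = 1049/13 ≈ 80.692 mg/L.
Steady-state trough Cmin,ss = C₀·f/(1−f) ≈ 80.692 × 0.1426/0.8574 ≈ 13.420 mg/L.

13.4 mg/L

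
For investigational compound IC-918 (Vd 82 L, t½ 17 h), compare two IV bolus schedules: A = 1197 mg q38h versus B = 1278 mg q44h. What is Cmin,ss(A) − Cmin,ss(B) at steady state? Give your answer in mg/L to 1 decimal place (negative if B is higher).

0.8 mg/L

Regimen A: f = (1/2)^(38/17) ≈ 0.2124; Cmin,ss = (1197/82)·f/(1−f) ≈ 3.937 mg/L.
Regimen B: f = (1/2)^(44/17) ≈ 0.1663; Cmin,ss = (1278/82)·f/(1−f) ≈ 3.109 mg/L.
Difference ≈ 3.937 − 3.109 ≈ 0.828 mg/L.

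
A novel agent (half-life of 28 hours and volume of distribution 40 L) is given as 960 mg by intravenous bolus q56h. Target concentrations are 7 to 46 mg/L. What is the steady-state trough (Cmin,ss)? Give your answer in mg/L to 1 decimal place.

8.0 mg/L

τ = 56 h = 2 half-lives, so f = (1/2)^2 = 0.25.
Accumulation ratio R = 1/(1 − f) = 1/0.75 = 4/3.
Single-dose peak C₀ = D/Vd = 960/40 = 24 mg/L.
Steady-state peak Cmax,ss = C₀·R = 24 × 4/3 ≈ 32.000 mg/L.
Steady-state trough Cmin,ss = Cmax,ss·f ≈ 32.000 × 0.25 ≈ 8.000 mg/L.
Trough 8.0 mg/L vs MEC 7 mg/L: adequate.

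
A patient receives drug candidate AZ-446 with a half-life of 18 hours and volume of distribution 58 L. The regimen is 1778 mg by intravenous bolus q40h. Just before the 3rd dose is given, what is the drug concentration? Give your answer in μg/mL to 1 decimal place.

8.0 μg/mL

f = (1/2)^(τ/t½) = (1/2)^(40/18) ≈ 0.2143.
C₀ = D/Vd = 1778/58 ≈ 30.655 μg/mL.
Before the 3rd dose, 2 doses have been given. Superposition: Cmin = C₀·(f + f²).
≈ 30.655 × (0.2143 + 0.0459) ≈ 30.655 × 0.2602 ≈ 7.976 μg/mL.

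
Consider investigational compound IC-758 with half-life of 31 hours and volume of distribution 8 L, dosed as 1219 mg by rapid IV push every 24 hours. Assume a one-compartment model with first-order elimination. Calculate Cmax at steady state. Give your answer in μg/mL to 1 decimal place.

τ/t½ = 24/31 ≈ 0.77419, so fraction remaining f = (1/2)^(24/31) ≈ 0.5847.
At steady state, accumulation factor R = 1/(1 − e^(−kτ)) ≈ 2.4079.
Each bolus raises the concentration by D/Vd = 1219/8 ≈ 152.375 μg/mL.
Cmax,ss = C₀/(1 − f) ≈ 152.375/0.4153 ≈ 366.903 μg/mL.

366.9 μg/mL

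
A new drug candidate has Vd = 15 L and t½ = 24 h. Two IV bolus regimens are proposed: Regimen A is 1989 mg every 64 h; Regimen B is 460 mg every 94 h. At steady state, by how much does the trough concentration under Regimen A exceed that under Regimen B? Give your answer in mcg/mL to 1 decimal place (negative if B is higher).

Regimen A: f = (1/2)^(64/24) ≈ 0.1575; Cmin,ss = (1989/15)·f/(1−f) ≈ 24.789 mcg/mL.
Regimen B: f = (1/2)^(94/24) ≈ 0.0662; Cmin,ss = (460/15)·f/(1−f) ≈ 2.174 mcg/mL.
Difference ≈ 24.789 − 2.174 ≈ 22.615 mcg/mL.

22.6 mcg/mL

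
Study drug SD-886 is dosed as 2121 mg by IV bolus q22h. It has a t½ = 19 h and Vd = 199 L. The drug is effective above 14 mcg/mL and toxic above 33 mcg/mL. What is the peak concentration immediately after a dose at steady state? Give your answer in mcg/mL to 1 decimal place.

19.3 mcg/mL

k = ln2/t½ = ln2/19 ≈ 0.036481 h⁻¹; fraction remaining f = e^(−kτ) = e^(−0.036481×22) ≈ 0.4482.
At steady state, accumulation factor R = 1/(1 − e^(−kτ)) ≈ 1.8123.
Single-dose peak C₀ = D/Vd = 2121/199 ≈ 10.658 mcg/mL.
Steady-state peak Cmax,ss = C₀·R ≈ 10.658 × 1.8123 ≈ 19.315 mcg/mL.
Peak 19.3 mcg/mL vs MTC 33 mcg/mL: below toxic threshold.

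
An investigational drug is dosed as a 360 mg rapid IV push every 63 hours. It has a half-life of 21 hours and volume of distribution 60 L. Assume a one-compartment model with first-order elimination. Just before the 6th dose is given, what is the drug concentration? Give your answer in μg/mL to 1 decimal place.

0.9 μg/mL

f = (1/2)^(τ/t½) = (1/2)^(63/21) ≈ 0.1250.
C₀ = D/Vd = 360/60 ≈ 6.000 μg/mL.
Before the 6th dose, 5 doses have been given. Superposition: Cmin = C₀·(f + f² + … + f^5).
≈ 6.000 × (0.1250 + 0.0156 + 0.0020 + 0.0002 + 0.0000) ≈ 6.000 × 0.1428 ≈ 0.857 μg/mL.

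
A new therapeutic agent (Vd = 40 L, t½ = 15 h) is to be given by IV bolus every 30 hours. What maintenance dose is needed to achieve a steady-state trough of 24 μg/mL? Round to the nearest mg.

2880 mg

τ/t½ = 30/15 ≈ 2, so f = (1/2)^(30/15) ≈ 0.250000.
Cmin,ss = (D/Vd)·f/(1−f), so D = Cmin,ss·Vd·(1−f)/f.
D = 24 × 40 × (1−f)/f ≈ 24 × 40 × 3.00000 ≈ 2880.00 mg.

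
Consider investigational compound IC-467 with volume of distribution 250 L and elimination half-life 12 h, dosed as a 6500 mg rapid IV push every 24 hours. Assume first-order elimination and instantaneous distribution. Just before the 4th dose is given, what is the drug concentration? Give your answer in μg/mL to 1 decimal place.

8.5 μg/mL

f = (1/2)^(τ/t½) = (1/2)^(24/12) ≈ 0.2500.
C₀ = D/Vd = 6500/250 ≈ 26.000 μg/mL.
Before the 4th dose, 3 doses have been given. Superposition: Cmin = C₀·(f + f² + … + f^3).
≈ 26.000 × (0.2500 + 0.0625 + 0.0156) ≈ 26.000 × 0.3281 ≈ 8.531 μg/mL.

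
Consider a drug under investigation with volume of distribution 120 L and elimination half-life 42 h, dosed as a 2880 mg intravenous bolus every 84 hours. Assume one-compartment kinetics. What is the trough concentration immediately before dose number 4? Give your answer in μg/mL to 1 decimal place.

7.9 μg/mL

f = (1/2)^(τ/t½) = (1/2)^(84/42) ≈ 0.2500.
C₀ = D/Vd = 2880/120 ≈ 24.000 μg/mL.
Before the 4th dose, 3 doses have been given. Superposition: Cmin = C₀·(f + f² + … + f^3).
≈ 24.000 × (0.2500 + 0.0625 + 0.0156) ≈ 24.000 × 0.3281 ≈ 7.874 μg/mL.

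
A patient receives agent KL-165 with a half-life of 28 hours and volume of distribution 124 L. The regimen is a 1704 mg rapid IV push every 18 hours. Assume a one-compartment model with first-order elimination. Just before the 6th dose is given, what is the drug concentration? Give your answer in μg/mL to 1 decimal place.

21.8 μg/mL

f = (1/2)^(τ/t½) = (1/2)^(18/28) ≈ 0.6404.
C₀ = D/Vd = 1704/124 ≈ 13.742 μg/mL.
Before the 6th dose, 5 doses have been given. Superposition: Cmin = C₀·(f + f² + … + f^5).
≈ 13.742 × (0.6404 + 0.4101 + 0.2626 + 0.1682 + 0.1077) ≈ 13.742 × 1.5890 ≈ 21.836 μg/mL.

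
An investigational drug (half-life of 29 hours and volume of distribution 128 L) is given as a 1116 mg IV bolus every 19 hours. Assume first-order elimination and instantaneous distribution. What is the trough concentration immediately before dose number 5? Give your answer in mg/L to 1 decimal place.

f = (1/2)^(τ/t½) = (1/2)^(19/29) ≈ 0.6350.
C₀ = D/Vd = 1116/128 ≈ 8.719 mg/L.
Before the 5th dose, 4 doses have been given. Superposition: Cmin = C₀·(f + f² + … + f^4).
≈ 8.719 × (0.6350 + 0.4032 + 0.2560 + 0.1626) ≈ 8.719 × 1.4568 ≈ 12.702 mg/L.

12.7 mg/L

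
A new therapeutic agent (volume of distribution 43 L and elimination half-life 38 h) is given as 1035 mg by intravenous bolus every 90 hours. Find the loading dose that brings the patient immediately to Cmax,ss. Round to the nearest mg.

1284 mg

f = (1/2)^(90/38) ≈ 0.193657; accumulation ratio R = 1/(1−f) ≈ 1.24017.
Loading dose to hit Cmax,ss on first dose: D_load = D_maint·R ≈ 1035 × 1.24017 ≈ 1283.58 mg.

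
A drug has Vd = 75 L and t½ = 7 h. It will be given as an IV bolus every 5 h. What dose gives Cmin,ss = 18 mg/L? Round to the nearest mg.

865 mg

τ/t½ = 5/7 ≈ 0.71429, so f = (1/2)^(5/7) ≈ 0.609507.
Cmin,ss = (D/Vd)·f/(1−f), so D = Cmin,ss·Vd·(1−f)/f.
D = 18 × 75 × (1−f)/f ≈ 18 × 75 × 0.64067 ≈ 864.90 mg.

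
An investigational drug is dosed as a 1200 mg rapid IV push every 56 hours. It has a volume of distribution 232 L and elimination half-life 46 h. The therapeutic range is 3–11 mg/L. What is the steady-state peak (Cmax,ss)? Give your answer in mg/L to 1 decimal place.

9.1 mg/L

τ/t½ = 56/46 ≈ 1.2174, so fraction remaining f = (1/2)^(56/46) ≈ 0.4301.
At steady state, accumulation factor R = 1/(1 − e^(−kτ)) ≈ 1.7547.
Single-dose peak C₀ = D/Vd = 1200/232 ≈ 5.172 mg/L.
Steady-state peak Cmax,ss = C₀·R ≈ 5.172 × 1.7547 ≈ 9.075 mg/L.
Peak 9.1 mg/L vs MTC 11 mg/L: below toxic threshold.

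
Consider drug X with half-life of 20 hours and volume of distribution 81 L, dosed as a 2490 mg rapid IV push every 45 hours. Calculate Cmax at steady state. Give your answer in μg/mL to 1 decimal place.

38.9 μg/mL

Over one 45-h interval, 45/20 ≈ 2.25 half-lives elapse, leaving f ≈ 0.2102 of each dose.
At steady state, accumulation factor R = 1/(1 − e^(−kτ)) ≈ 1.2661.
Single-dose peak C₀ = D/Vd = 2490/81 ≈ 30.741 μg/mL.
Steady-state peak Cmax,ss = C₀·R ≈ 30.741 × 1.2661 ≈ 38.921 μg/mL.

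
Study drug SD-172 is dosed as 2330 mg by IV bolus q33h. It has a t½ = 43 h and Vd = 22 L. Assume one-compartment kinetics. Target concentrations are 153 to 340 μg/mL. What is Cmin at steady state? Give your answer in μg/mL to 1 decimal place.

150.8 μg/mL

τ/t½ = 33/43 ≈ 0.76744, so fraction remaining f = (1/2)^(33/43) ≈ 0.5875.
At steady state, accumulation factor R = 1/(1 − e^(−kτ)) ≈ 2.4242.
Single-dose peak C₀ = D/Vd = 2330/22 ≈ 105.909 μg/mL.
Cmax,ss = C₀/(1 − f) ≈ 105.909/0.4125 ≈ 256.749 μg/mL.
One interval later, Cmin,ss = Cmax,ss·e^(−kτ) ≈ 256.749 × 0.5875 ≈ 150.840 μg/mL.
Trough 150.8 μg/mL vs MEC 153 μg/mL: subtherapeutic.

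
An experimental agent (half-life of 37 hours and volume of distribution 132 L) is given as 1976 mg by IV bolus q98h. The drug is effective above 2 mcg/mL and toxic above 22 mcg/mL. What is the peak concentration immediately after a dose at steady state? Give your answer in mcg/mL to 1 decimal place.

k = ln2/t½ = ln2/37 ≈ 0.018734 h⁻¹; fraction remaining f = e^(−kτ) = e^(−0.018734×98) ≈ 0.1595.
At steady state, accumulation factor R = 1/(1 − e^(−kτ)) ≈ 1.1898.
Single-dose peak C₀ = D/Vd = 1976/132 ≈ 14.970 mcg/mL.
Steady-state peak Cmax,ss = C₀·R ≈ 14.970 × 1.1898 ≈ 17.811 mcg/mL.
Peak 17.8 mcg/mL vs MTC 22 mcg/mL: below toxic threshold.

17.8 mcg/mL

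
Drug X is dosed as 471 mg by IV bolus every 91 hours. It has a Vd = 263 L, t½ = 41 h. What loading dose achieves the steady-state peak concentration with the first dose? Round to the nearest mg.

f = (1/2)^(91/41) ≈ 0.214714; accumulation ratio R = 1/(1−f) ≈ 1.27342.
Loading dose to hit Cmax,ss on first dose: D_load = D_maint·R ≈ 471 × 1.27342 ≈ 599.78 mg.

600 mg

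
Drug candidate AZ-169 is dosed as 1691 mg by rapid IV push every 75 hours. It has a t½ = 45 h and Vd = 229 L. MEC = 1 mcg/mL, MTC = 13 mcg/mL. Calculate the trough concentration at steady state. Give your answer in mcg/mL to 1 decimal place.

τ/t½ = 75/45 ≈ 1.6667, so fraction remaining f = (1/2)^(75/45) ≈ 0.3150.
Single-dose peak C₀ = D/Vd = 1691/229 ≈ 7.384 mcg/mL.
Steady-state trough Cmin,ss = C₀·f/(1−f) ≈ 7.384 × 0.3150/0.6850 ≈ 3.396 mcg/mL.
Trough 3.4 mcg/mL vs MEC 1 mcg/mL: adequate.

3.4 mcg/mL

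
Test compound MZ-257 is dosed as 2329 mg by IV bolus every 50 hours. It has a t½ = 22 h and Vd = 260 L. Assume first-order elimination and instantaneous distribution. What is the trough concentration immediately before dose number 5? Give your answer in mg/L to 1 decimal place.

f = (1/2)^(τ/t½) = (1/2)^(50/22) ≈ 0.2069.
C₀ = D/Vd = 2329/260 ≈ 8.958 mg/L.
Before the 5th dose, 4 doses have been given. Superposition: Cmin = C₀·(f + f² + … + f^4).
≈ 8.958 × (0.2069 + 0.0428 + 0.0089 + 0.0018) ≈ 8.958 × 0.2604 ≈ 2.333 mg/L.

2.3 mg/L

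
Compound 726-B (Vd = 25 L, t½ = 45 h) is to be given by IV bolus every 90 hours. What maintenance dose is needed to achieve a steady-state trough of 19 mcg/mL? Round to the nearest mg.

τ/t½ = 90/45 ≈ 2, so f = (1/2)^(90/45) ≈ 0.250000.
Cmin,ss = (D/Vd)·f/(1−f), so D = Cmin,ss·Vd·(1−f)/f.
D = 19 × 25 × (1−f)/f ≈ 19 × 25 × 3.00000 ≈ 1425.00 mg.

1425 mg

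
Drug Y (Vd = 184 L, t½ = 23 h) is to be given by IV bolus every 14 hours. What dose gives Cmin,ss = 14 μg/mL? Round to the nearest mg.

τ/t½ = 14/23 ≈ 0.6087, so f = (1/2)^(14/23) ≈ 0.655789.
Cmin,ss = (D/Vd)·f/(1−f), so D = Cmin,ss·Vd·(1−f)/f.
D = 14 × 184 × (1−f)/f ≈ 14 × 184 × 0.52488 ≈ 1352.09 mg.

1352 mg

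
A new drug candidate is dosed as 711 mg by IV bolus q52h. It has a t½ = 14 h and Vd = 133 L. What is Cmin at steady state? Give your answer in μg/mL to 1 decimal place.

0.4 μg/mL

k = ln2/t½ = ln2/14 ≈ 0.049511 h⁻¹; fraction remaining f = e^(−kτ) = e^(−0.049511×52) ≈ 0.0762.
At steady state, accumulation factor R = 1/(1 − e^(−kτ)) ≈ 1.0825.
Single-dose peak C₀ = D/Vd = 711/133 ≈ 5.346 μg/mL.
Cmax,ss = C₀/(1 − f) ≈ 5.346/0.9238 ≈ 5.787 μg/mL.
One interval later, Cmin,ss = Cmax,ss·e^(−kτ) ≈ 5.787 × 0.0762 ≈ 0.441 μg/mL.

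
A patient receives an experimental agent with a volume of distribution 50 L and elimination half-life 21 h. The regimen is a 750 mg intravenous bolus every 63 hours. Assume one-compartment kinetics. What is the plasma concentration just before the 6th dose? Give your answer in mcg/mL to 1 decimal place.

f = (1/2)^(τ/t½) = (1/2)^(63/21) ≈ 0.1250.
C₀ = D/Vd = 750/50 ≈ 15.000 mcg/mL.
Before the 6th dose, 5 doses have been given. Superposition: Cmin = C₀·(f + f² + … + f^5).
≈ 15.000 × (0.1250 + 0.0156 + 0.0020 + 0.0002 + 0.0000) ≈ 15.000 × 0.1428 ≈ 2.142 mcg/mL.

2.1 mcg/mL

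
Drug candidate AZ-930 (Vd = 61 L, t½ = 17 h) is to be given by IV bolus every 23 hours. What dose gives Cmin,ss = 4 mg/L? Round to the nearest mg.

τ/t½ = 23/17 ≈ 1.3529, so f = (1/2)^(23/17) ≈ 0.391493.
Cmin,ss = (D/Vd)·f/(1−f), so D = Cmin,ss·Vd·(1−f)/f.
D = 4 × 61 × (1−f)/f ≈ 4 × 61 × 1.55432 ≈ 379.25 mg.

379 mg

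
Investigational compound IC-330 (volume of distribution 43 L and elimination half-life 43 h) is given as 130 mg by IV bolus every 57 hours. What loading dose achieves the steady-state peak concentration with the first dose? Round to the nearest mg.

f = (1/2)^(57/43) ≈ 0.398988; accumulation ratio R = 1/(1−f) ≈ 1.66386.
Loading dose to hit Cmax,ss on first dose: D_load = D_maint·R ≈ 130 × 1.66386 ≈ 216.30 mg.

216 mg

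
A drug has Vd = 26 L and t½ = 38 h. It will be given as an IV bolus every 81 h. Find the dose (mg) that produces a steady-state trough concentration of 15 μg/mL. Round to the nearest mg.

1319 mg

τ/t½ = 81/38 ≈ 2.1316, so f = (1/2)^(81/38) ≈ 0.228208.
Cmin,ss = (D/Vd)·f/(1−f), so D = Cmin,ss·Vd·(1−f)/f.
D = 15 × 26 × (1−f)/f ≈ 15 × 26 × 3.38197 ≈ 1318.97 mg.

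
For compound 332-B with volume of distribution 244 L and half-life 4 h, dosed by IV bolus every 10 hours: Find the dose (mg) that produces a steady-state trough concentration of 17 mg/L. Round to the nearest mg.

τ/t½ = 10/4 ≈ 2.5, so f = (1/2)^(10/4) ≈ 0.176777.
Cmin,ss = (D/Vd)·f/(1−f), so D = Cmin,ss·Vd·(1−f)/f.
D = 17 × 244 × (1−f)/f ≈ 17 × 244 × 4.65684 ≈ 19316.57 mg.

19317 mg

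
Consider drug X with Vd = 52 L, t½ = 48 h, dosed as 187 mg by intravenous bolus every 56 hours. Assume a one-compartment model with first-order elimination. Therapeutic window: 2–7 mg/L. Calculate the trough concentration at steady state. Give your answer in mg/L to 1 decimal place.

2.9 mg/L

τ/t½ = 56/48 ≈ 1.1667, so fraction remaining f = (1/2)^(56/48) ≈ 0.4454.
Single-dose peak C₀ = D/Vd = 187/52 ≈ 3.596 mg/L.
Steady-state trough Cmin,ss = C₀·f/(1−f) ≈ 3.596 × 0.4454/0.5546 ≈ 2.888 mg/L.
Trough 2.9 mg/L vs MEC 2 mg/L: adequate.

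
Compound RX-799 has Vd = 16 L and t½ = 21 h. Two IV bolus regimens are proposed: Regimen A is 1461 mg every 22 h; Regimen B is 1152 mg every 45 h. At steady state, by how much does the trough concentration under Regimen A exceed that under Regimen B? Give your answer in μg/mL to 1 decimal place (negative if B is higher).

64.5 μg/mL

Regimen A: f = (1/2)^(22/21) ≈ 0.4838; Cmin,ss = (1461/16)·f/(1−f) ≈ 85.581 μg/mL.
Regimen B: f = (1/2)^(45/21) ≈ 0.2264; Cmin,ss = (1152/16)·f/(1−f) ≈ 21.071 μg/mL.
Difference ≈ 85.581 − 21.071 ≈ 64.510 μg/mL.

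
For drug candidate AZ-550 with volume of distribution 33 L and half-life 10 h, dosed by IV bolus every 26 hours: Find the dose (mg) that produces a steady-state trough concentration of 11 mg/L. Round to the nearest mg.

1838 mg

τ/t½ = 26/10 ≈ 2.6, so f = (1/2)^(26/10) ≈ 0.164938.
Cmin,ss = (D/Vd)·f/(1−f), so D = Cmin,ss·Vd·(1−f)/f.
D = 11 × 33 × (1−f)/f ≈ 11 × 33 × 5.06288 ≈ 1837.83 mg.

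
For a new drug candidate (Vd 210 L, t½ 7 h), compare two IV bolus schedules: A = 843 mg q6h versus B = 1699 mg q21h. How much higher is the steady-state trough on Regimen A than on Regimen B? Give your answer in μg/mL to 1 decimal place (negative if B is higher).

3.8 μg/mL

Regimen A: f = (1/2)^(6/7) ≈ 0.5520; Cmin,ss = (843/210)·f/(1−f) ≈ 4.946 μg/mL.
Regimen B: f = (1/2)^(21/7) ≈ 0.1250; Cmin,ss = (1699/210)·f/(1−f) ≈ 1.156 μg/mL.
Difference ≈ 4.946 − 1.156 ≈ 3.790 μg/mL.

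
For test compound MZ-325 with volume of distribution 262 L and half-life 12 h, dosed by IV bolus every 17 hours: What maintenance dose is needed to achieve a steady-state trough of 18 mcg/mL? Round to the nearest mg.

7874 mg

τ/t½ = 17/12 ≈ 1.4167, so f = (1/2)^(17/12) ≈ 0.374577.
Cmin,ss = (D/Vd)·f/(1−f), so D = Cmin,ss·Vd·(1−f)/f.
D = 18 × 262 × (1−f)/f ≈ 18 × 262 × 1.66968 ≈ 7874.21 mg.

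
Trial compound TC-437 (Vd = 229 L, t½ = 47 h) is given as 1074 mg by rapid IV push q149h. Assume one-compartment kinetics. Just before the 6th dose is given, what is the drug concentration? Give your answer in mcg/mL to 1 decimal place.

f = (1/2)^(τ/t½) = (1/2)^(149/47) ≈ 0.1111.
C₀ = D/Vd = 1074/229 ≈ 4.690 mcg/mL.
Before the 6th dose, 5 doses have been given. Superposition: Cmin = C₀·(f + f² + … + f^5).
≈ 4.690 × (0.1111 + 0.0123 + 0.0014 + 0.0002 + 0.0000) ≈ 4.690 × 0.1250 ≈ 0.586 mcg/mL.

0.6 mcg/mL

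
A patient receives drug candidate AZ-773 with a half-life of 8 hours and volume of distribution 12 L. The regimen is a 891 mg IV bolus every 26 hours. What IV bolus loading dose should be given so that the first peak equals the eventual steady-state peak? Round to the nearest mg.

996 mg

f = (1/2)^(26/8) ≈ 0.105112; accumulation ratio R = 1/(1−f) ≈ 1.11746.
Loading dose to hit Cmax,ss on first dose: D_load = D_maint·R ≈ 891 × 1.11746 ≈ 995.66 mg.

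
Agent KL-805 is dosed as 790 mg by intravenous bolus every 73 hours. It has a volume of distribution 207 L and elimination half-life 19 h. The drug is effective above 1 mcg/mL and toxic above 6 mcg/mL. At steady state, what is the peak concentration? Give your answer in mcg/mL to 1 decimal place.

4.1 mcg/mL

k = ln2/t½ = ln2/19 ≈ 0.036481 h⁻¹; fraction remaining f = e^(−kτ) = e^(−0.036481×73) ≈ 0.0697.
At steady state, accumulation factor R = 1/(1 − e^(−kτ)) ≈ 1.0749.
Single-dose peak C₀ = D/Vd = 790/207 ≈ 3.816 mcg/mL.
Steady-state peak Cmax,ss = C₀·R ≈ 3.816 × 1.0749 ≈ 4.102 mcg/mL.
Peak 4.1 mcg/mL vs MTC 6 mcg/mL: below toxic threshold.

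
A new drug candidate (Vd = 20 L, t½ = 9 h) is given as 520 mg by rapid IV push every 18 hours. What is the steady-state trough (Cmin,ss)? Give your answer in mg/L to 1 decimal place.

The dosing interval is 2 half-lives, so f = 2^(−2) = 0.25.
Accumulation ratio R = 1/(1 − f) = 1/0.75 = 4/3.
Single-dose peak C₀ = D/Vd = 520/20 = 26 mg/L.
Steady-state peak Cmax,ss = C₀·R = 26 × 4/3 ≈ 34.667 mg/L.
Steady-state trough Cmin,ss = Cmax,ss·f ≈ 34.667 × 0.25 ≈ 8.667 mg/L.

8.7 mg/L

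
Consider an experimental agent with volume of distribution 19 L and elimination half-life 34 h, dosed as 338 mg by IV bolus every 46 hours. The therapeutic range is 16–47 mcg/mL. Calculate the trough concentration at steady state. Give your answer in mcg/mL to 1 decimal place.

τ/t½ = 46/34 ≈ 1.3529, so fraction remaining f = (1/2)^(46/34) ≈ 0.3915.
Single-dose peak C₀ = D/Vd = 338/19 ≈ 17.789 mcg/mL.
Steady-state trough Cmin,ss = C₀·f/(1−f) ≈ 17.789 × 0.3915/0.6085 ≈ 11.445 mcg/mL.
Trough 11.4 mcg/mL vs MEC 16 mcg/mL: subtherapeutic.

11.4 mcg/mL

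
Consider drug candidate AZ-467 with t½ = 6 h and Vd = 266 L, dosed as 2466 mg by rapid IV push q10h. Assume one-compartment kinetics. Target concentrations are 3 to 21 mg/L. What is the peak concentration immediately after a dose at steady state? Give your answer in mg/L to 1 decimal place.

13.5 mg/L

τ/t½ = 10/6 ≈ 1.6667, so fraction remaining f = (1/2)^(10/6) ≈ 0.3150.
At steady state, accumulation factor R = 1/(1 − e^(−kτ)) ≈ 1.4599.
Each bolus raises the concentration by D/Vd = 2466/266 ≈ 9.271 mg/L.
Steady-state peak Cmax,ss = C₀·R ≈ 9.271 × 1.4599 ≈ 13.535 mg/L.
Peak 13.5 mg/L vs MTC 21 mg/L: below toxic threshold.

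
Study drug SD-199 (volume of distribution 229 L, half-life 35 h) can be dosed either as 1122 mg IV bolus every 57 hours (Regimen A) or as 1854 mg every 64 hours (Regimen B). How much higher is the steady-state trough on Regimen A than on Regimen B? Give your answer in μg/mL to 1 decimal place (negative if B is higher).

Regimen A: f = (1/2)^(57/35) ≈ 0.3234; Cmin,ss = (1122/229)·f/(1−f) ≈ 2.342 μg/mL.
Regimen B: f = (1/2)^(64/35) ≈ 0.2815; Cmin,ss = (1854/229)·f/(1−f) ≈ 3.172 μg/mL.
Difference ≈ 2.342 − 3.172 ≈ -0.830 μg/mL.

-0.8 μg/mL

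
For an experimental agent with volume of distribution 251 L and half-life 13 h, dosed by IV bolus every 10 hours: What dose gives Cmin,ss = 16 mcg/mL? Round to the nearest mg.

2829 mg

τ/t½ = 10/13 ≈ 0.76923, so f = (1/2)^(10/13) ≈ 0.586730.
Cmin,ss = (D/Vd)·f/(1−f), so D = Cmin,ss·Vd·(1−f)/f.
D = 16 × 251 × (1−f)/f ≈ 16 × 251 × 0.70436 ≈ 2828.71 mg.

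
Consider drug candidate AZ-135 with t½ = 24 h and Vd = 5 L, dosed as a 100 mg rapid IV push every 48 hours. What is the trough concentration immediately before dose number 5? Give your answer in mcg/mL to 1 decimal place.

f = (1/2)^(τ/t½) = (1/2)^(48/24) ≈ 0.2500.
C₀ = D/Vd = 100/5 ≈ 20.000 mcg/mL.
Before the 5th dose, 4 doses have been given. Superposition: Cmin = C₀·(f + f² + … + f^4).
≈ 20.000 × (0.2500 + 0.0625 + 0.0156 + 0.0039) ≈ 20.000 × 0.3320 ≈ 6.640 mcg/mL.

6.6 mcg/mL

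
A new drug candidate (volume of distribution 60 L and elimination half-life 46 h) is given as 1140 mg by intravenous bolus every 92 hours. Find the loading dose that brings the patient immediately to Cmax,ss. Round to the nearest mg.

1520 mg

f = (1/2)^(92/46) ≈ 0.250000; accumulation ratio R = 1/(1−f) ≈ 1.33333.
Loading dose to hit Cmax,ss on first dose: D_load = D_maint·R ≈ 1140 × 1.33333 ≈ 1520.00 mg.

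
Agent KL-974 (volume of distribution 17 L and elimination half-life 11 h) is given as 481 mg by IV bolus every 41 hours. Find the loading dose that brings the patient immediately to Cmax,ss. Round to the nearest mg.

f = (1/2)^(41/11) ≈ 0.075506; accumulation ratio R = 1/(1−f) ≈ 1.08167.
Loading dose to hit Cmax,ss on first dose: D_load = D_maint·R ≈ 481 × 1.08167 ≈ 520.28 mg.

520 mg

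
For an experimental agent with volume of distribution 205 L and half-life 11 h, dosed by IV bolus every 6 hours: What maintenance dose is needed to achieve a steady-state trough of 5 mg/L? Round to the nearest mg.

471 mg

τ/t½ = 6/11 ≈ 0.54545, so f = (1/2)^(6/11) ≈ 0.685175.
Cmin,ss = (D/Vd)·f/(1−f), so D = Cmin,ss·Vd·(1−f)/f.
D = 5 × 205 × (1−f)/f ≈ 5 × 205 × 0.45948 ≈ 470.97 mg.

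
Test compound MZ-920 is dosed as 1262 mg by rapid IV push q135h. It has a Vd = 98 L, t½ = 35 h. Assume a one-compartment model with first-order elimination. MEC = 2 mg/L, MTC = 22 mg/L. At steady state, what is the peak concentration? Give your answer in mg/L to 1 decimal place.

13.8 mg/L

τ/t½ = 135/35 ≈ 3.8571, so fraction remaining f = (1/2)^(135/35) ≈ 0.0690.
At steady state, accumulation factor R = 1/(1 − e^(−kτ)) ≈ 1.0741.
Each bolus raises the concentration by D/Vd = 1262/98 ≈ 12.878 mg/L.
Cmax,ss = C₀/(1 − f) ≈ 12.878/0.9310 ≈ 13.832 mg/L.
Peak 13.8 mg/L vs MTC 22 mg/L: below toxic threshold.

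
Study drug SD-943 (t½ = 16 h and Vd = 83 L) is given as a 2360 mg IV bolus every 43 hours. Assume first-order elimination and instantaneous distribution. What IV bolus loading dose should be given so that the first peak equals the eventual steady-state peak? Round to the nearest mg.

2794 mg

f = (1/2)^(43/16) ≈ 0.155232; accumulation ratio R = 1/(1−f) ≈ 1.18376.
Loading dose to hit Cmax,ss on first dose: D_load = D_maint·R ≈ 2360 × 1.18376 ≈ 2793.67 mg.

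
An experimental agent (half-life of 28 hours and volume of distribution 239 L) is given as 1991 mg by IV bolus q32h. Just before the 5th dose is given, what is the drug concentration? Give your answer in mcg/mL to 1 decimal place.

f = (1/2)^(τ/t½) = (1/2)^(32/28) ≈ 0.4529.
C₀ = D/Vd = 1991/239 ≈ 8.331 mcg/mL.
Before the 5th dose, 4 doses have been given. Superposition: Cmin = C₀·(f + f² + … + f^4).
≈ 8.331 × (0.4529 + 0.2051 + 0.0929 + 0.0421) ≈ 8.331 × 0.7930 ≈ 6.606 mcg/mL.

6.6 mcg/mL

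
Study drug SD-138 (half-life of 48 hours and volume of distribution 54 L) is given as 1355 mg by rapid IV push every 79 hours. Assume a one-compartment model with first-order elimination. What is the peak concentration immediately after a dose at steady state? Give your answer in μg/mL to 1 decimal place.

36.9 μg/mL

τ/t½ = 79/48 ≈ 1.6458, so fraction remaining f = (1/2)^(79/48) ≈ 0.3196.
At steady state, accumulation factor R = 1/(1 − e^(−kτ)) ≈ 1.4697.
Each bolus raises the concentration by D/Vd = 1355/54 ≈ 25.093 μg/mL.
Steady-state peak Cmax,ss = C₀·R ≈ 25.093 × 1.4697 ≈ 36.879 μg/mL.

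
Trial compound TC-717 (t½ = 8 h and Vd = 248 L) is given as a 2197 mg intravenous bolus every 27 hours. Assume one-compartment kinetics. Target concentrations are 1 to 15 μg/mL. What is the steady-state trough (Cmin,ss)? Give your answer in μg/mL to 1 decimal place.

Over one 27-h interval, 27/8 ≈ 3.375 half-lives elapse, leaving f ≈ 0.0964 of each dose.
At steady state, accumulation factor R = 1/(1 − e^(−kτ)) ≈ 1.1067.
Each bolus raises the concentration by D/Vd = 2197/248 ≈ 8.859 μg/mL.
Steady-state peak Cmax,ss = C₀·R ≈ 8.859 × 1.1067 ≈ 9.804 μg/mL.
One interval later, Cmin,ss = Cmax,ss·e^(−kτ) ≈ 9.804 × 0.0964 ≈ 0.945 μg/mL.
Trough 0.9 μg/mL vs MEC 1 μg/mL: subtherapeutic.

0.9 μg/mL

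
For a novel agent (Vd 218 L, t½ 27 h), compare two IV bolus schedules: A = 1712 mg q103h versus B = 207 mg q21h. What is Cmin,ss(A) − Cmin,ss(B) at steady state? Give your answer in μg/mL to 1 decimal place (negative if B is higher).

Regimen A: f = (1/2)^(103/27) ≈ 0.0711; Cmin,ss = (1712/218)·f/(1−f) ≈ 0.601 μg/mL.
Regimen B: f = (1/2)^(21/27) ≈ 0.5833; Cmin,ss = (207/218)·f/(1−f) ≈ 1.329 μg/mL.
Difference ≈ 0.601 − 1.329 ≈ -0.728 μg/mL.

-0.7 μg/mL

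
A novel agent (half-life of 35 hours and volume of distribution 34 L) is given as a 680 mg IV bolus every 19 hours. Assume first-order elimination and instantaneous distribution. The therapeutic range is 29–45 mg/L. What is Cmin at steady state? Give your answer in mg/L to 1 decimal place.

k = ln2/t½ = ln2/35 ≈ 0.019804 h⁻¹; fraction remaining f = e^(−kτ) = e^(−0.019804×19) ≈ 0.6864.
Each bolus raises the concentration by D/Vd = 680/34 ≈ 20.000 mg/L.
Steady-state trough Cmin,ss = C₀·f/(1−f) ≈ 20.000 × 0.6864/0.3136 ≈ 43.776 mg/L.
Trough 43.8 mg/L vs MEC 29 mg/L: adequate.

43.8 mg/L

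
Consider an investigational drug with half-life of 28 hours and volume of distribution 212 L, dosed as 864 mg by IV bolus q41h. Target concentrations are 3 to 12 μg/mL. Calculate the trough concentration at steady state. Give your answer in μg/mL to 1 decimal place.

k = ln2/t½ = ln2/28 ≈ 0.024755 h⁻¹; fraction remaining f = e^(−kτ) = e^(−0.024755×41) ≈ 0.3624.
Accumulation ratio R = 1/(1 − f) ≈ 1/0.6376 ≈ 1.5684.
Each bolus raises the concentration by D/Vd = 864/212 ≈ 4.075 μg/mL.
Cmax,ss = C₀/(1 − f) ≈ 4.075/0.6376 ≈ 6.391 μg/mL.
Steady-state trough Cmin,ss = Cmax,ss·f ≈ 6.391 × 0.3624 ≈ 2.316 μg/mL.
Trough 2.3 μg/mL vs MEC 3 μg/mL: subtherapeutic.

2.3 μg/mL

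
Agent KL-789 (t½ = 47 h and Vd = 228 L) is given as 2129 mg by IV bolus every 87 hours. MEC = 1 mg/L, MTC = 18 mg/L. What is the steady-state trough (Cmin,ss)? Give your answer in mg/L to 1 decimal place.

3.6 mg/L

τ/t½ = 87/47 ≈ 1.8511, so fraction remaining f = (1/2)^(87/47) ≈ 0.2772.
Accumulation ratio R = 1/(1 − f) ≈ 1/0.7228 ≈ 1.3835.
Single-dose peak C₀ = D/Vd = 2129/228 ≈ 9.338 mg/L.
Cmax,ss = C₀/(1 − f) ≈ 9.338/0.7228 ≈ 12.919 mg/L.
Steady-state trough Cmin,ss = Cmax,ss·f ≈ 12.919 × 0.2772 ≈ 3.581 mg/L.
Trough 3.6 mg/L vs MEC 1 mg/L: adequate.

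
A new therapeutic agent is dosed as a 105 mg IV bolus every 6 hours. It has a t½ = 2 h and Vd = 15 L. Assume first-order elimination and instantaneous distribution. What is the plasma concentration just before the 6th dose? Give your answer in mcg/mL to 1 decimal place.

f = (1/2)^(τ/t½) = (1/2)^(6/2) ≈ 0.1250.
C₀ = D/Vd = 105/15 ≈ 7.000 mcg/mL.
Before the 6th dose, 5 doses have been given. Superposition: Cmin = C₀·(f + f² + … + f^5).
≈ 7.000 × (0.1250 + 0.0156 + 0.0020 + 0.0002 + 0.0000) ≈ 7.000 × 0.1428 ≈ 1.000 mcg/mL.

1.0 mcg/mL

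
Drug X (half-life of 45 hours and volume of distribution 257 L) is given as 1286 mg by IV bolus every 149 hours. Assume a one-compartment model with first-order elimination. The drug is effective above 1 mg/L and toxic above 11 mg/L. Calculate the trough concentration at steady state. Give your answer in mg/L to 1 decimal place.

Over one 149-h interval, 149/45 ≈ 3.3111 half-lives elapse, leaving f ≈ 0.1008 of each dose.
Each bolus raises the concentration by D/Vd = 1286/257 ≈ 5.004 mg/L.
Steady-state trough Cmin,ss = C₀·f/(1−f) ≈ 5.004 × 0.1008/0.8992 ≈ 0.561 mg/L.
Trough 0.6 mg/L vs MEC 1 mg/L: subtherapeutic.

0.6 mg/L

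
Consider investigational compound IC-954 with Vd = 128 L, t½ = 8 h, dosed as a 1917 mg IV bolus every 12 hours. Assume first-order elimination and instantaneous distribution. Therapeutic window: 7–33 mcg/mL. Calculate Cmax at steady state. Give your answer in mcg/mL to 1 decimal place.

Over one 12-h interval, 12/8 ≈ 1.5 half-lives elapse, leaving f ≈ 0.3536 of each dose.
Accumulation ratio R = 1/(1 − f) ≈ 1/0.6464 ≈ 1.5470.
Each bolus raises the concentration by D/Vd = 1917/128 ≈ 14.977 mcg/mL.
Cmax,ss = C₀/(1 − f) ≈ 14.977/0.6464 ≈ 23.170 mcg/mL.
Peak 23.2 mcg/mL vs MTC 33 mcg/mL: below toxic threshold.

23.2 mcg/mL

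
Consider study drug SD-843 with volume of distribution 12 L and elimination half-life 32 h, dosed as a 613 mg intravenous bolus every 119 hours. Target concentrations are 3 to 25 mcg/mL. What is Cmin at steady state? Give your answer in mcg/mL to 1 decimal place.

k = ln2/t½ = ln2/32 ≈ 0.021661 h⁻¹; fraction remaining f = e^(−kτ) = e^(−0.021661×119) ≈ 0.0760.
Accumulation ratio R = 1/(1 − f) ≈ 1/0.9240 ≈ 1.0823.
Each bolus raises the concentration by D/Vd = 613/12 ≈ 51.083 mcg/mL.
Cmax,ss = C₀/(1 − f) ≈ 51.083/0.9240 ≈ 55.285 mcg/mL.
One interval later, Cmin,ss = Cmax,ss·e^(−kτ) ≈ 55.285 × 0.0760 ≈ 4.202 mcg/mL.
Trough 4.2 mcg/mL vs MEC 3 mcg/mL: adequate.

4.2 mcg/mL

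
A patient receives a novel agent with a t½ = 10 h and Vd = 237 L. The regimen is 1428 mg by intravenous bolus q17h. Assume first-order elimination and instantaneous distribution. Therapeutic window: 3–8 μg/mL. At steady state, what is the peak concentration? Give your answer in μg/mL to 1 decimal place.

8.7 μg/mL

k = ln2/t½ = ln2/10 ≈ 0.069315 h⁻¹; fraction remaining f = e^(−kτ) = e^(−0.069315×17) ≈ 0.3078.
Accumulation ratio R = 1/(1 − f) ≈ 1/0.6922 ≈ 1.4447.
Single-dose peak C₀ = D/Vd = 1428/237 ≈ 6.025 μg/mL.
Cmax,ss = C₀/(1 − f) ≈ 6.025/0.6922 ≈ 8.704 μg/mL.
Peak 8.7 μg/mL vs MTC 8 μg/mL: exceeds toxic threshold.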